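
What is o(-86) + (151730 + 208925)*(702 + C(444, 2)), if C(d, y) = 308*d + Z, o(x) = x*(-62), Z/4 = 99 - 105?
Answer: 49564821982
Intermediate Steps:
Z = -24 (Z = 4*(99 - 105) = 4*(-6) = -24)
o(x) = -62*x
C(d, y) = -24 + 308*d (C(d, y) = 308*d - 24 = -24 + 308*d)
o(-86) + (151730 + 208925)*(702 + C(444, 2)) = -62*(-86) + (151730 + 208925)*(702 + (-24 + 308*444)) = 5332 + 360655*(702 + (-24 + 136752)) = 5332 + 360655*(702 + 136728) = 5332 + 360655*137430 = 5332 + 49564816650 = 49564821982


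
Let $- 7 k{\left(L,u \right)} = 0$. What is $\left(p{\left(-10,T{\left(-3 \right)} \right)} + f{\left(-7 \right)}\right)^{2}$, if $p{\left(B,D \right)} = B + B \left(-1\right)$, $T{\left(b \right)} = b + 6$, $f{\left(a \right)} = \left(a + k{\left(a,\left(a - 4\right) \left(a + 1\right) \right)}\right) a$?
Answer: $2401$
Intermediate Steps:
$k{\left(L,u \right)} = 0$ ($k{\left(L,u \right)} = \left(- \frac{1}{7}\right) 0 = 0$)
$f{\left(a \right)} = a^{2}$ ($f{\left(a \right)} = \left(a + 0\right) a = a a = a^{2}$)
$T{\left(b \right)} = 6 + b$
$p{\left(B,D \right)} = 0$ ($p{\left(B,D \right)} = B - B = 0$)
$\left(p{\left(-10,T{\left(-3 \right)} \right)} + f{\left(-7 \right)}\right)^{2} = \left(0 + \left(-7\right)^{2}\right)^{2} = \left(0 + 49\right)^{2} = 49^{2} = 2401$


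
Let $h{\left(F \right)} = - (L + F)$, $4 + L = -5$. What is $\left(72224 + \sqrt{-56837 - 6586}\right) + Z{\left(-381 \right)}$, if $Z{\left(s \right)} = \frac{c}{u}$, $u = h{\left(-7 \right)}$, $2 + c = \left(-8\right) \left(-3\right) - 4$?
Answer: $\frac{577801}{8} + 27 i \sqrt{87} \approx 72225.0 + 251.84 i$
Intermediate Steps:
$L = -9$ ($L = -4 - 5 = -9$)
$c = 18$ ($c = -2 - -20 = -2 + \left(24 - 4\right) = -2 + 20 = 18$)
$h{\left(F \right)} = 9 - F$ ($h{\left(F \right)} = - (-9 + F) = 9 - F$)
$u = 16$ ($u = 9 - -7 = 9 + 7 = 16$)
$Z{\left(s \right)} = \frac{9}{8}$ ($Z{\left(s \right)} = \frac{18}{16} = 18 \cdot \frac{1}{16} = \frac{9}{8}$)
$\left(72224 + \sqrt{-56837 - 6586}\right) + Z{\left(-381 \right)} = \left(72224 + \sqrt{-56837 - 6586}\right) + \frac{9}{8} = \left(72224 + \sqrt{-63423}\right) + \frac{9}{8} = \left(72224 + 27 i \sqrt{87}\right) + \frac{9}{8} = \frac{577801}{8} + 27 i \sqrt{87}$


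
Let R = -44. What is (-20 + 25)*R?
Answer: -220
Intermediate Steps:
(-20 + 25)*R = (-20 + 25)*(-44) = 5*(-44) = -220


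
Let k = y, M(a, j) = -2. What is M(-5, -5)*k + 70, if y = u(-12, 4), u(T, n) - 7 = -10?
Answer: 76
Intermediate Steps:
u(T, n) = -3 (u(T, n) = 7 - 10 = -3)
y = -3
k = -3
M(-5, -5)*k + 70 = -2*(-3) + 70 = 6 + 70 = 76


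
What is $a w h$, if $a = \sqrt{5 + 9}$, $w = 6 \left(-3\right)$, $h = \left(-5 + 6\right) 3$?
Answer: $- 54 \sqrt{14} \approx -202.05$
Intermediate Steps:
$h = 3$ ($h = 1 \cdot 3 = 3$)
$w = -18$
$a = \sqrt{14} \approx 3.7417$
$a w h = \sqrt{14} \left(-18\right) 3 = - 18 \sqrt{14} \cdot 3 = - 54 \sqrt{14}$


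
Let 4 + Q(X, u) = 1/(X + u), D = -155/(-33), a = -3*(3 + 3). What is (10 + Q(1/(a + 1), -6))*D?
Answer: 93155/3399 ≈ 27.407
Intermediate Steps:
a = -18 (a = -3*6 = -18)
D = 155/33 (D = -155*(-1/33) = 155/33 ≈ 4.6970)
Q(X, u) = -4 + 1/(X + u)
(10 + Q(1/(a + 1), -6))*D = (10 + (1 - 4/(-18 + 1) - 4*(-6))/(1/(-18 + 1) - 6))*(155/33) = (10 + (1 - 4/(-17) + 24)/(1/(-17) - 6))*(155/33) = (10 + (1 - 4*(-1/17) + 24)/(-1/17 - 6))*(155/33) = (10 + (1 + 4/17 + 24)/(-103/17))*(155/33) = (10 - 17/103*429/17)*(155/33) = (10 - 429/103)*(155/33) = (601/103)*(155/33) = 93155/3399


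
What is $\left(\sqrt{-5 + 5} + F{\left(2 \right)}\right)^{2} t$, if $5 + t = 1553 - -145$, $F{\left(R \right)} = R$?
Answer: $6772$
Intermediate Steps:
$t = 1693$ ($t = -5 + \left(1553 - -145\right) = -5 + \left(1553 + 145\right) = -5 + 1698 = 1693$)
$\left(\sqrt{-5 + 5} + F{\left(2 \right)}\right)^{2} t = \left(\sqrt{-5 + 5} + 2\right)^{2} \cdot 1693 = \left(\sqrt{0} + 2\right)^{2} \cdot 1693 = \left(0 + 2\right)^{2} \cdot 1693 = 2^{2} \cdot 1693 = 4 \cdot 1693 = 6772$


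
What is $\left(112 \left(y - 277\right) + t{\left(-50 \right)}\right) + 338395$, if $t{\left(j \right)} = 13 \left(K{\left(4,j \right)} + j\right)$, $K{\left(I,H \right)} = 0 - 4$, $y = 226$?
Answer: $331981$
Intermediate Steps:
$K{\left(I,H \right)} = -4$ ($K{\left(I,H \right)} = 0 - 4 = -4$)
$t{\left(j \right)} = -52 + 13 j$ ($t{\left(j \right)} = 13 \left(-4 + j\right) = -52 + 13 j$)
$\left(112 \left(y - 277\right) + t{\left(-50 \right)}\right) + 338395 = \left(112 \left(226 - 277\right) + \left(-52 + 13 \left(-50\right)\right)\right) + 338395 = \left(112 \left(-51\right) - 702\right) + 338395 = \left(-5712 - 702\right) + 338395 = -6414 + 338395 = 331981$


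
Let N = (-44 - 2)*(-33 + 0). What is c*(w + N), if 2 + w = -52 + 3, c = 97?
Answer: 142299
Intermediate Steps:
w = -51 (w = -2 + (-52 + 3) = -2 - 49 = -51)
N = 1518 (N = -46*(-33) = 1518)
c*(w + N) = 97*(-51 + 1518) = 97*1467 = 142299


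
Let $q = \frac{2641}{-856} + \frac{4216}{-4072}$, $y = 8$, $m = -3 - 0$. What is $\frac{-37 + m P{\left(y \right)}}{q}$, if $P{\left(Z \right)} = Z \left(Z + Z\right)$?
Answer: $\frac{183431384}{1795381} \approx 102.17$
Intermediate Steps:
$m = -3$ ($m = -3 + 0 = -3$)
$P{\left(Z \right)} = 2 Z^{2}$ ($P{\left(Z \right)} = Z 2 Z = 2 Z^{2}$)
$q = - \frac{1795381}{435704}$ ($q = 2641 \left(- \frac{1}{856}\right) + 4216 \left(- \frac{1}{4072}\right) = - \frac{2641}{856} - \frac{527}{509} = - \frac{1795381}{435704} \approx -4.1206$)
$\frac{-37 + m P{\left(y \right)}}{q} = \frac{-37 - 3 \cdot 2 \cdot 8^{2}}{- \frac{1795381}{435704}} = \left(-37 - 3 \cdot 2 \cdot 64\right) \left(- \frac{435704}{1795381}\right) = \left(-37 - 384\right) \left(- \frac{435704}{1795381}\right) = \left(-421\right) \left(- \frac{435704}{1795381}\right) = \frac{183431384}{1795381}$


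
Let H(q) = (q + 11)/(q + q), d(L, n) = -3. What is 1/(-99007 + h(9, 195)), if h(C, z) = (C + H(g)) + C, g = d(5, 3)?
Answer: -3/296971 ≈ -1.0102e-5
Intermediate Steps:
g = -3
H(q) = (11 + q)/(2*q) (H(q) = (11 + q)/((2*q)) = (11 + q)*(1/(2*q)) = (11 + q)/(2*q))
h(C, z) = -4/3 + 2*C (h(C, z) = (C + (½)*(11 - 3)/(-3)) + C = (C + (½)*(-⅓)*8) + C = (C - 4/3) + C = (-4/3 + C) + C = -4/3 + 2*C)
1/(-99007 + h(9, 195)) = 1/(-99007 + (-4/3 + 2*9)) = 1/(-99007 + (-4/3 + 18)) = 1/(-99007 + 50/3) = 1/(-296971/3) = -3/296971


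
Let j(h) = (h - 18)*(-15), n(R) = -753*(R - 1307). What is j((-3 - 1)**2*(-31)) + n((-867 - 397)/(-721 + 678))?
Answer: 41699091/43 ≈ 9.6975e+5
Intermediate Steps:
n(R) = 984171 - 753*R (n(R) = -753*(-1307 + R) = 984171 - 753*R)
j(h) = 270 - 15*h (j(h) = (-18 + h)*(-15) = 270 - 15*h)
j((-3 - 1)**2*(-31)) + n((-867 - 397)/(-721 + 678)) = (270 - 15*(-3 - 1)**2*(-31)) + (984171 - 753*(-867 - 397)/(-721 + 678)) = (270 - 15*(-4)**2*(-31)) + (984171 - (-951792)/(-43)) = (270 - 240*(-31)) + (984171 - (-951792)*(-1)/43) = (270 - 15*(-496)) + (984171 - 753*1264/43) = (270 + 7440) + (984171 - 951792/43) = 7710 + 41367561/43 = 41699091/43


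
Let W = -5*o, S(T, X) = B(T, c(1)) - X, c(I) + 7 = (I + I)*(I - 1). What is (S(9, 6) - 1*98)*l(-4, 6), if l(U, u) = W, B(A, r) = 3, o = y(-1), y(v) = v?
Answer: -505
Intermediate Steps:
c(I) = -7 + 2*I*(-1 + I) (c(I) = -7 + (I + I)*(I - 1) = -7 + (2*I)*(-1 + I) = -7 + 2*I*(-1 + I))
o = -1
S(T, X) = 3 - X
W = 5 (W = -5*(-1) = 5)
l(U, u) = 5
(S(9, 6) - 1*98)*l(-4, 6) = ((3 - 1*6) - 1*98)*5 = ((3 - 6) - 98)*5 = (-3 - 98)*5 = -101*5 = -505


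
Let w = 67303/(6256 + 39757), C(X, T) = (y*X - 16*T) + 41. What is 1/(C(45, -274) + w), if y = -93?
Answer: 46013/11110423 ≈ 0.0041414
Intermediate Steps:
C(X, T) = 41 - 93*X - 16*T (C(X, T) = (-93*X - 16*T) + 41 = 41 - 93*X - 16*T)
w = 67303/46013 ≈ 1.4627
1/(C(45, -274) + w) = 1/((41 - 93*45 - 16*(-274)) + 67303/46013) = 1/((41 - 4185 + 4384) + 67303/46013) = 1/(240 + 67303/46013) = 1/(11110423/46013) = 46013/11110423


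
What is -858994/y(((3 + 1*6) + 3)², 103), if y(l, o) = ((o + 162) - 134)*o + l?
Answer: -858994/13637 ≈ -62.990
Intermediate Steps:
y(l, o) = l + o*(28 + o) (y(l, o) = ((162 + o) - 134)*o + l = (28 + o)*o + l = o*(28 + o) + l = l + o*(28 + o))
-858994/y(((3 + 1*6) + 3)², 103) = -858994/(((3 + 1*6) + 3)² + 103² + 28*103) = -858994/(((3 + 6) + 3)² + 10609 + 2884) = -858994/((9 + 3)² + 10609 + 2884) = -858994/(12² + 10609 + 2884) = -858994/(144 + 10609 + 2884) = -858994/13637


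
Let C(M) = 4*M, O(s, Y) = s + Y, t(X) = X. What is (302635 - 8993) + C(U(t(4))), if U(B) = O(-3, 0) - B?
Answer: 293614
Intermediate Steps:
O(s, Y) = Y + s
U(B) = -3 - B (U(B) = (0 - 3) - B = -3 - B)
(302635 - 8993) + C(U(t(4))) = (302635 - 8993) + 4*(-3 - 1*4) = 293642 + 4*(-3 - 4) = 293642 + 4*(-7) = 293642 - 28 = 293614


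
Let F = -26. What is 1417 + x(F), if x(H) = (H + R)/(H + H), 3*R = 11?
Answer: 221119/156 ≈ 1417.4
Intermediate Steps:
R = 11/3 (R = (1/3)*11 = 11/3 ≈ 3.6667)
x(H) = (11/3 + H)/(2*H) (x(H) = (H + 11/3)/(H + H) = (11/3 + H)/((2*H)) = (11/3 + H)*(1/(2*H)) = (11/3 + H)/(2*H))
1417 + x(F) = 1417 + (1/6)*(11 + 3*(-26))/(-26) = 1417 + (1/6)*(-1/26)*(11 - 78) = 1417 + (1/6)*(-1/26)*(-67) = 1417 + 67/156 = 221119/156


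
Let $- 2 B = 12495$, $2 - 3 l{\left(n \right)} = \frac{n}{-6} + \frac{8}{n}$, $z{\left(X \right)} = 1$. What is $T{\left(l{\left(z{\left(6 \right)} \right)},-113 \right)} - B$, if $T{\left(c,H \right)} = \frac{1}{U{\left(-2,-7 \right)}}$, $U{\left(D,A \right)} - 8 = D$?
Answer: $\frac{18743}{3} \approx 6247.7$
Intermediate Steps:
$l{\left(n \right)} = \frac{2}{3} - \frac{8}{3 n} + \frac{n}{18}$ ($l{\left(n \right)} = \frac{2}{3} - \frac{\frac{n}{-6} + \frac{8}{n}}{3} = \frac{2}{3} - \frac{n \left(- \frac{1}{6}\right) + \frac{8}{n}}{3} = \frac{2}{3} - \frac{- \frac{n}{6} + \frac{8}{n}}{3} = \frac{2}{3} - \frac{\frac{8}{n} - \frac{n}{6}}{3} = \frac{2}{3} + \left(- \frac{8}{3 n} + \frac{n}{18}\right) = \frac{2}{3} - \frac{8}{3 n} + \frac{n}{18}$)
$B = - \frac{12495}{2}$ ($B = \left(- \frac{1}{2}\right) 12495 = - \frac{12495}{2} \approx -6247.5$)
$U{\left(D,A \right)} = 8 + D$
$T{\left(c,H \right)} = \frac{1}{6}$ ($T{\left(c,H \right)} = \frac{1}{8 - 2} = \frac{1}{6}$)
$T{\left(l{\left(z{\left(6 \right)} \right)},-113 \right)} - B = \frac{1}{6} - - \frac{12495}{2} = \frac{1}{6} + \frac{12495}{2} = \frac{18743}{3}$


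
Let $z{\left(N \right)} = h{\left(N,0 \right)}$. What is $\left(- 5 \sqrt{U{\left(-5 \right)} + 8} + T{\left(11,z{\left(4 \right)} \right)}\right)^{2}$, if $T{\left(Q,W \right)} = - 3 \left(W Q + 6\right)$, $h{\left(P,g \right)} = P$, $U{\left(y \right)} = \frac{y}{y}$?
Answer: $27225$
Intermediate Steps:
$U{\left(y \right)} = 1$
$z{\left(N \right)} = N$
$T{\left(Q,W \right)} = -18 - 3 Q W$ ($T{\left(Q,W \right)} = - 3 \left(Q W + 6\right) = - 3 \left(6 + Q W\right) = -18 - 3 Q W$)
$\left(- 5 \sqrt{U{\left(-5 \right)} + 8} + T{\left(11,z{\left(4 \right)} \right)}\right)^{2} = \left(- 5 \sqrt{1 + 8} - \left(18 + 33 \cdot 4\right)\right)^{2} = \left(- 5 \sqrt{9} - 150\right)^{2} = \left(\left(-5\right) 3 - 150\right)^{2} = \left(-15 - 150\right)^{2} = \left(-165\right)^{2} = 27225$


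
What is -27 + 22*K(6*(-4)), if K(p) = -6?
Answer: -159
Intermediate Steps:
-27 + 22*K(6*(-4)) = -27 + 22*(-6) = -27 - 132 = -159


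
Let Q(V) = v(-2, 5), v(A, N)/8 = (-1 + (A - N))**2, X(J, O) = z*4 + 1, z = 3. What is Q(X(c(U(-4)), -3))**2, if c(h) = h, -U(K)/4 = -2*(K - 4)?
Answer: 262144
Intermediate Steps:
U(K) = -32 + 8*K (U(K) = -(-8)*(K - 4) = -(-8)*(-4 + K) = -4*(8 - 2*K) = -32 + 8*K)
X(J, O) = 13 (X(J, O) = 3*4 + 1 = 12 + 1 = 13)
v(A, N) = 8*(-1 + A - N)**2 (v(A, N) = 8*(-1 + (A - N))**2 = 8*(-1 + A - N)**2)
Q(V) = 512 (Q(V) = 8*(1 + 5 - 1*(-2))**2 = 8*(1 + 5 + 2)**2 = 8*8**2 = 8*64 = 512)
Q(X(c(U(-4)), -3))**2 = 512**2 = 262144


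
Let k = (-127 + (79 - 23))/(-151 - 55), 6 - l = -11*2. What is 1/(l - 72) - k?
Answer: -1665/4532 ≈ -0.36739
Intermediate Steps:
l = 28 (l = 6 - (-11)*2 = 6 - 1*(-22) = 6 + 22 = 28)
k = 71/206 (k = (-127 + 56)/(-206) = -71*(-1/206) = 71/206 ≈ 0.34466)
1/(l - 72) - k = 1/(28 - 72) - 1*71/206 = 1/(-44) - 71/206 = -1/44 - 71/206 = -1665/4532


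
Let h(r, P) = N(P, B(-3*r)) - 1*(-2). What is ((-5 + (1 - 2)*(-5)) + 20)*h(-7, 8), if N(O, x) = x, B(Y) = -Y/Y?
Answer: 20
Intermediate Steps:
B(Y) = -1 (B(Y) = -1*1 = -1)
h(r, P) = 1 (h(r, P) = -1 - 1*(-2) = -1 + 2 = 1)
((-5 + (1 - 2)*(-5)) + 20)*h(-7, 8) = ((-5 + (1 - 2)*(-5)) + 20)*1 = ((-5 - 1*(-5)) + 20)*1 = ((-5 + 5) + 20)*1 = (0 + 20)*1 = 20*1 = 20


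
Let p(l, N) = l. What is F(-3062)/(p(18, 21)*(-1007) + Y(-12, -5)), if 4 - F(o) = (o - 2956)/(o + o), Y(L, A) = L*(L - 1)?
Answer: -9239/55024140 ≈ -0.00016791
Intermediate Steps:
Y(L, A) = L*(-1 + L)
F(o) = 4 - (-2956 + o)/(2*o) (F(o) = 4 - (o - 2956)/(o + o) = 4 - (-2956 + o)/(2*o))
F(-3062)/(p(18, 21)*(-1007) + Y(-12, -5)) = (7/2 + 1478/(-3062))/(18*(-1007) - 12*(-1 - 12)) = (7/2 + 1478*(-1/3062))/(-18126 - 12*(-13)) = (7/2 - 739/1531)/(-18126 + 156) = (9239/3062)/(-17970) = (9239/3062)*(-1/17970) = -9239/55024140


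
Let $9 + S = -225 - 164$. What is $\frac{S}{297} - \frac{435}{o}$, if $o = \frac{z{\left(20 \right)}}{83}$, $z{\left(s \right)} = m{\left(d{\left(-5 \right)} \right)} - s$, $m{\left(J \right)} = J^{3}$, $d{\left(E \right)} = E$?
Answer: $\frac{73555}{297} \approx 247.66$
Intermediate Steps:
$z{\left(s \right)} = -125 - s$ ($z{\left(s \right)} = \left(-5\right)^{3} - s = -125 - s$)
$S = -398$ ($S = -9 - 389 = -398$)
$o = - \frac{145}{83}$ ($o = \frac{-125 - 20}{83} = \left(-125 - 20\right) \frac{1}{83} = \left(-145\right) \frac{1}{83} = - \frac{145}{83} \approx -1.747$)
$\frac{S}{297} - \frac{435}{o} = - \frac{398}{297} - \frac{435}{- \frac{145}{83}} = \left(-398\right) \frac{1}{297} - -249 = - \frac{398}{297} + 249 = \frac{73555}{297}$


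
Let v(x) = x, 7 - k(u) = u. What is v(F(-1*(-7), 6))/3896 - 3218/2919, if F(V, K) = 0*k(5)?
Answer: -3218/2919 ≈ -1.1024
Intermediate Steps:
k(u) = 7 - u
F(V, K) = 0 (F(V, K) = 0*(7 - 1*5) = 0*(7 - 5) = 0*2 = 0)
v(F(-1*(-7), 6))/3896 - 3218/2919 = 0/3896 - 3218/2919 = 0*(1/3896) - 3218*1/2919 = 0 - 3218/2919 = -3218/2919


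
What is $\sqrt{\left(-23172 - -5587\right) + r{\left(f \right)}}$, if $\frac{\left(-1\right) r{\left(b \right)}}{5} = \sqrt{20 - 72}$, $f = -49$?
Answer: $\sqrt{-17585 - 10 i \sqrt{13}} \approx 0.136 - 132.61 i$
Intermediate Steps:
$r{\left(b \right)} = - 10 i \sqrt{13}$ ($r{\left(b \right)} = - 5 \sqrt{20 - 72} = - 5 \sqrt{-52} = - 5 \cdot 2 i \sqrt{13} = - 10 i \sqrt{13}$)
$\sqrt{\left(-23172 - -5587\right) + r{\left(f \right)}} = \sqrt{\left(-23172 - -5587\right) - 10 i \sqrt{13}} = \sqrt{\left(-23172 + 5587\right) - 10 i \sqrt{13}} = \sqrt{-17585 - 10 i \sqrt{13}}$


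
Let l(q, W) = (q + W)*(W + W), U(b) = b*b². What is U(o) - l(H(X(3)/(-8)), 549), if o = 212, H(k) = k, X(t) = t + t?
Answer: 17852299/2 ≈ 8.9261e+6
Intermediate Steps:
X(t) = 2*t
U(b) = b³
l(q, W) = 2*W*(W + q) (l(q, W) = (W + q)*(2*W) = 2*W*(W + q))
U(o) - l(H(X(3)/(-8)), 549) = 212³ - 2*549*(549 + (2*3)/(-8)) = 9528128 - 2*549*(549 + 6*(-⅛)) = 9528128 - 2*549*(549 - ¾) = 9528128 - 2*549*2193/4 = 9528128 - 1*1203957/2 = 9528128 - 1203957/2 = 17852299/2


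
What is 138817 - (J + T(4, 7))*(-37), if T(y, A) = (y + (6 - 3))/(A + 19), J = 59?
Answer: 3666259/26 ≈ 1.4101e+5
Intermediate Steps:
T(y, A) = (3 + y)/(19 + A) (T(y, A) = (y + 3)/(19 + A) = (3 + y)/(19 + A))
138817 - (J + T(4, 7))*(-37) = 138817 - (59 + (3 + 4)/(19 + 7))*(-37) = 138817 - (59 + 7/26)*(-37) = 138817 - 1541*(-37)/26 = 138817 - 1*(-57017/26) = 138817 + 57017/26 = 3666259/26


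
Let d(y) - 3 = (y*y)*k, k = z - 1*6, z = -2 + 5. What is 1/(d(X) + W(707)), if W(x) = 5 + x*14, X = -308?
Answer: -1/274686 ≈ -3.6405e-6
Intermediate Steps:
W(x) = 5 + 14*x
z = 3
k = -3 (k = 3 - 1*6 = 3 - 6 = -3)
d(y) = 3 - 3*y**2 (d(y) = 3 + (y*y)*(-3) = 3 + y**2*(-3) = 3 - 3*y**2)
1/(d(X) + W(707)) = 1/((3 - 3*(-308)**2) + (5 + 14*707)) = 1/((3 - 3*94864) + (5 + 9898)) = 1/((3 - 284592) + 9903) = 1/(-284589 + 9903) = 1/(-274686) = -1/274686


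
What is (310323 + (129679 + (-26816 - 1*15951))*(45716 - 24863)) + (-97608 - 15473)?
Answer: 1812573178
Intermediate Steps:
(310323 + (129679 + (-26816 - 1*15951))*(45716 - 24863)) + (-97608 - 15473) = (310323 + (129679 + (-26816 - 15951))*20853) - 113081 = (310323 + (129679 - 42767)*20853) - 113081 = (310323 + 86912*20853) - 113081 = (310323 + 1812375936) - 113081 = 1812686259 - 113081 = 1812573178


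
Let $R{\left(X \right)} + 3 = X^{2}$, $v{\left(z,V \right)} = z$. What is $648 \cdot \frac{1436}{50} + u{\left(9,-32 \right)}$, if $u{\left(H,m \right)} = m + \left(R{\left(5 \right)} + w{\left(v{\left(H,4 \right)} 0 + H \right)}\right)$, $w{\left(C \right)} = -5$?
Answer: $\frac{464889}{25} \approx 18596.0$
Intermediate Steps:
$R{\left(X \right)} = -3 + X^{2}$
$u{\left(H,m \right)} = 17 + m$ ($u{\left(H,m \right)} = m - \left(8 - 25\right) = m + \left(\left(-3 + 25\right) - 5\right) = m + \left(22 - 5\right) = m + 17 = 17 + m$)
$648 \cdot \frac{1436}{50} + u{\left(9,-32 \right)} = 648 \cdot \frac{1436}{50} + \left(17 - 32\right) = 648 \cdot 1436 \cdot \frac{1}{50} - 15 = 648 \cdot \frac{718}{25} - 15 = \frac{465264}{25} - 15 = \frac{464889}{25}$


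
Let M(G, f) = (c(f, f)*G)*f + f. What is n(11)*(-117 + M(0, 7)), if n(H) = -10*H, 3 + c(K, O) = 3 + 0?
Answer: 12100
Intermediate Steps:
c(K, O) = 0 (c(K, O) = -3 + (3 + 0) = -3 + 3 = 0)
M(G, f) = f (M(G, f) = (0*G)*f + f = 0*f + f = 0 + f = f)
n(11)*(-117 + M(0, 7)) = (-10*11)*(-117 + 7) = -110*(-110) = 12100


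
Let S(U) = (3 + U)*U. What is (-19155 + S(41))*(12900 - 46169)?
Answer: 577250419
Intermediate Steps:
S(U) = U*(3 + U)
(-19155 + S(41))*(12900 - 46169) = (-19155 + 41*(3 + 41))*(12900 - 46169) = (-19155 + 41*44)*(-33269) = (-19155 + 1804)*(-33269) = -17351*(-33269) = 577250419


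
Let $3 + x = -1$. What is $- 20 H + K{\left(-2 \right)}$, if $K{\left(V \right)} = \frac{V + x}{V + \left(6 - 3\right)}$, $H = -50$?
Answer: $994$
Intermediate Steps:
$x = -4$ ($x = -3 - 1 = -4$)
$K{\left(V \right)} = \frac{-4 + V}{3 + V}$ ($K{\left(V \right)} = \frac{V - 4}{V + \left(6 - 3\right)} = \frac{-4 + V}{V + 3} = \frac{-4 + V}{3 + V}$)
$- 20 H + K{\left(-2 \right)} = \left(-20\right) \left(-50\right) + \frac{-4 - 2}{3 - 2} = 1000 + 1^{-1} \left(-6\right) = 1000 + 1 \left(-6\right) = 1000 - 6 = 994$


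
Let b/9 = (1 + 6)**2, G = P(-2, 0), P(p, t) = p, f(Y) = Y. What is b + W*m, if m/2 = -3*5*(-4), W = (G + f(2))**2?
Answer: 441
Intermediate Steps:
G = -2
W = 0 (W = (-2 + 2)**2 = 0**2 = 0)
m = 120 (m = 2*(-3*5*(-4)) = 2*(-15*(-4)) = 2*60 = 120)
b = 441 (b = 9*(1 + 6)**2 = 9*7**2 = 9*49 = 441)
b + W*m = 441 + 0*120 = 441 + 0 = 441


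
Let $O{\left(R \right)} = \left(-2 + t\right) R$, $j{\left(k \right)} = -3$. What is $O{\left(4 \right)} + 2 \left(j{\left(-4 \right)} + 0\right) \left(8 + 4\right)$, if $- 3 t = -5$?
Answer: $- \frac{220}{3} \approx -73.333$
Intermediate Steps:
$t = \frac{5}{3}$ ($t = \left(- \frac{1}{3}\right) \left(-5\right) = \frac{5}{3} \approx 1.6667$)
$O{\left(R \right)} = - \frac{R}{3}$ ($O{\left(R \right)} = \left(-2 + \frac{5}{3}\right) R = - \frac{R}{3}$)
$O{\left(4 \right)} + 2 \left(j{\left(-4 \right)} + 0\right) \left(8 + 4\right) = \left(- \frac{1}{3}\right) 4 + 2 \left(-3 + 0\right) \left(8 + 4\right) = - \frac{4}{3} + 2 \left(\left(-3\right) 12\right) = - \frac{4}{3} + 2 \left(-36\right) = - \frac{4}{3} - 72 = - \frac{220}{3}$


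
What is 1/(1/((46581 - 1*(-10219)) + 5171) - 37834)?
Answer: -61971/2344610813 ≈ -2.6431e-5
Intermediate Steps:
1/(1/((46581 - 1*(-10219)) + 5171) - 37834) = 1/(1/((46581 + 10219) + 5171) - 37834) = 1/(1/(56800 + 5171) - 37834) = 1/(1/61971 - 37834) = 1/(-2344610813/61971) = -61971/2344610813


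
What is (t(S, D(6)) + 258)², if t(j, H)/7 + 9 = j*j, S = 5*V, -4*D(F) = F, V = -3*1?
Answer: 3132900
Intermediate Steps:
V = -3
D(F) = -F/4
S = -15 (S = 5*(-3) = -15)
t(j, H) = -63 + 7*j² (t(j, H) = -63 + 7*(j*j) = -63 + 7*j²)
(t(S, D(6)) + 258)² = ((-63 + 7*(-15)²) + 258)² = ((-63 + 7*225) + 258)² = ((-63 + 1575) + 258)² = (1512 + 258)² = 1770² = 3132900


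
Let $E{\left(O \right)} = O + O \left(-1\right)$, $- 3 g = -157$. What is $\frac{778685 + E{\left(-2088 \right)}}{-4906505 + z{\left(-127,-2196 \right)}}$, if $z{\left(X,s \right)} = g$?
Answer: $- \frac{2336055}{14719358} \approx -0.15871$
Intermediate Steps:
$g = \frac{157}{3}$ ($g = \left(- \frac{1}{3}\right) \left(-157\right) = \frac{157}{3} \approx 52.333$)
$E{\left(O \right)} = 0$ ($E{\left(O \right)} = O - O = 0$)
$z{\left(X,s \right)} = \frac{157}{3}$
$\frac{778685 + E{\left(-2088 \right)}}{-4906505 + z{\left(-127,-2196 \right)}} = \frac{778685 + 0}{-4906505 + \frac{157}{3}} = \frac{778685}{- \frac{14719358}{3}} = 778685 \left(- \frac{3}{14719358}\right) = - \frac{2336055}{14719358}$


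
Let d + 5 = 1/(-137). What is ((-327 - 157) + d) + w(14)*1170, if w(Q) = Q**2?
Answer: 31349846/137 ≈ 2.2883e+5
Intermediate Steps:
d = -686/137 (d = -5 + 1/(-137) = -5 - 1/137 = -686/137 ≈ -5.0073)
((-327 - 157) + d) + w(14)*1170 = ((-327 - 157) - 686/137) + 14**2*1170 = (-484 - 686/137) + 196*1170 = -66994/137 + 229320 = 31349846/137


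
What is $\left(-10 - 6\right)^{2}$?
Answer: $256$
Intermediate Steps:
$\left(-10 - 6\right)^{2} = \left(-16\right)^{2} = 256$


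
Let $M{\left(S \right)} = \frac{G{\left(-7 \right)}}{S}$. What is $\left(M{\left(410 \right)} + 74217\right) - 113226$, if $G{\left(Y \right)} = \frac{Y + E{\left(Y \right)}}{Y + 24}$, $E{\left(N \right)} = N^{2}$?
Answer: $- \frac{135946344}{3485} \approx -39009.0$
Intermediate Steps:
$G{\left(Y \right)} = \frac{Y + Y^{2}}{24 + Y}$ ($G{\left(Y \right)} = \frac{Y + Y^{2}}{Y + 24} = \frac{Y + Y^{2}}{24 + Y}$)
$M{\left(S \right)} = \frac{42}{17 S}$ ($M{\left(S \right)} = \frac{\left(-7\right) \frac{1}{24 - 7} \left(1 - 7\right)}{S} = \frac{\left(-7\right) \frac{1}{17} \left(-6\right)}{S} = \frac{42}{17 S}$)
$\left(M{\left(410 \right)} + 74217\right) - 113226 = \left(\frac{42}{17 \cdot 410} + 74217\right) - 113226 = \left(\frac{42}{17} \cdot \frac{1}{410} + 74217\right) - 113226 = \left(\frac{21}{3485} + 74217\right) - 113226 = \frac{258646266}{3485} - 113226 = - \frac{135946344}{3485}$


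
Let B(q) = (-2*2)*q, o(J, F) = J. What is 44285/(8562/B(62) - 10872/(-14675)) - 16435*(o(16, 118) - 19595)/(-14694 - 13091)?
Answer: -4404144086378131/341619614679 ≈ -12892.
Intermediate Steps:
B(q) = -4*q
44285/(8562/B(62) - 10872/(-14675)) - 16435*(o(16, 118) - 19595)/(-14694 - 13091) = 44285/(8562/((-4*62)) - 10872/(-14675)) - 16435*(16 - 19595)/(-14694 - 13091) = 44285/(8562/(-248) - 10872*(-1/14675)) - 16435/((-27785/(-19579))) = 44285/(8562*(-1/248) + 10872/14675) - 16435/((-27785*(-1/19579))) = 44285/(-4281/124 + 10872/14675) - 16435/27785/19579 = 44285/(-61475547/1819700) - 16435*19579/27785 = 44285*(-1819700/61475547) - 64356173/5557 = -80585414500/61475547 - 64356173/5557 = -4404144086378131/341619614679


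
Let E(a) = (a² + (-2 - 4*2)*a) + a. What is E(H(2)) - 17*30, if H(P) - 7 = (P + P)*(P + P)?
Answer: -188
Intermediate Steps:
H(P) = 7 + 4*P² (H(P) = 7 + (P + P)*(P + P) = 7 + (2*P)*(2*P) = 7 + 4*P²)
E(a) = a² - 9*a (E(a) = (a² + (-2 - 8)*a) + a = (a² - 10*a) + a = a² - 9*a)
E(H(2)) - 17*30 = (7 + 4*2²)*(-9 + (7 + 4*2²)) - 17*30 = (7 + 4*4)*(-9 + (7 + 4*4)) - 510 = (7 + 16)*(-9 + (7 + 16)) - 510 = 23*(-9 + 23) - 510 = 23*14 - 510 = 322 - 510 = -188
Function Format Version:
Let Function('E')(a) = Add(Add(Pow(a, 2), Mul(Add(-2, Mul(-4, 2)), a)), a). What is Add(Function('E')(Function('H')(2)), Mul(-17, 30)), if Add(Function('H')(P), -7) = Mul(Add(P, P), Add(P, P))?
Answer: -188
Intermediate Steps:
Function('H')(P) = Add(7, Mul(4, Pow(P, 2))) (Function('H')(P) = Add(7, Mul(Add(P, P), Add(P, P))) = Add(7, Mul(Mul(2, P), Mul(2, P))) = Add(7, Mul(4, Pow(P, 2))))
Function('E')(a) = Add(Pow(a, 2), Mul(-9, a)) (Function('E')(a) = Add(Add(Pow(a, 2), Mul(Add(-2, -8), a)), a) = Add(Add(Pow(a, 2), Mul(-10, a)), a) = Add(Pow(a, 2), Mul(-9, a)))
Add(Function('E')(Function('H')(2)), Mul(-17, 30)) = Add(Mul(Add(7, Mul(4, Pow(2, 2))), Add(-9, Add(7, Mul(4, Pow(2, 2))))), Mul(-17, 30)) = Add(Mul(Add(7, Mul(4, 4)), Add(-9, Add(7, Mul(4, 4)))), -510) = Add(Mul(Add(7, 16), Add(-9, Add(7, 16))), -510) = Add(Mul(23, Add(-9, 23)), -510) = Add(Mul(23, 14), -510) = Add(322, -510) = -188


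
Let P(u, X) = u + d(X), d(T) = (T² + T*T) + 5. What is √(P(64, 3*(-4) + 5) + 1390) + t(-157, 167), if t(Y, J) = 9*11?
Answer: 99 + 3*√173 ≈ 138.46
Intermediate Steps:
d(T) = 5 + 2*T² (d(T) = (T² + T²) + 5 = 2*T² + 5 = 5 + 2*T²)
t(Y, J) = 99
P(u, X) = 5 + u + 2*X² (P(u, X) = u + (5 + 2*X²) = 5 + u + 2*X²)
√(P(64, 3*(-4) + 5) + 1390) + t(-157, 167) = √((5 + 64 + 2*(3*(-4) + 5)²) + 1390) + 99 = √((5 + 64 + 2*(-12 + 5)²) + 1390) + 99 = √((5 + 64 + 2*(-7)²) + 1390) + 99 = √((5 + 64 + 2*49) + 1390) + 99 = √((5 + 64 + 98) + 1390) + 99 = √(167 + 1390) + 99 = √1557 + 99 = 3*√173 + 99 = 99 + 3*√173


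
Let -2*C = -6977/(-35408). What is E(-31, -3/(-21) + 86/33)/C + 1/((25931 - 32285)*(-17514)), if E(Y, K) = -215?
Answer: 1694347195047617/776428161012 ≈ 2182.2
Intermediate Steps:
C = -6977/70816 (C = -(-6977)/(2*(-35408)) = -(-6977)*(-1)/(2*35408) = -½*6977/35408 = -6977/70816 ≈ -0.098523)
E(-31, -3/(-21) + 86/33)/C + 1/((25931 - 32285)*(-17514)) = -215/(-6977/70816) + 1/((25931 - 32285)*(-17514)) = -215*(-70816/6977) - 1/17514/(-6354) = 15225440/6977 - 1/6354*(-1/17514) = 15225440/6977 + 1/111283956 = 1694347195047617/776428161012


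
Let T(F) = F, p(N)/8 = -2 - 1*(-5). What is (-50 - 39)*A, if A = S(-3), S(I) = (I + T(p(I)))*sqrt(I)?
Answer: -1869*I*sqrt(3) ≈ -3237.2*I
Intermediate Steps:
p(N) = 24 (p(N) = 8*(-2 - 1*(-5)) = 8*(-2 + 5) = 8*3 = 24)
S(I) = sqrt(I)*(24 + I) (S(I) = (I + 24)*sqrt(I) = (24 + I)*sqrt(I) = sqrt(I)*(24 + I))
A = 21*I*sqrt(3) (A = sqrt(-3)*(24 - 3) = (I*sqrt(3))*21 = 21*I*sqrt(3) ≈ 36.373*I)
(-50 - 39)*A = (-50 - 39)*(21*I*sqrt(3)) = -1869*I*sqrt(3)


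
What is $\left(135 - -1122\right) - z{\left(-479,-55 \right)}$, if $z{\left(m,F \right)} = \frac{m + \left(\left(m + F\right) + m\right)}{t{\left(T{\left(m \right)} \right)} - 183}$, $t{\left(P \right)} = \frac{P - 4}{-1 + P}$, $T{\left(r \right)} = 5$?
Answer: $\frac{912899}{731} \approx 1248.8$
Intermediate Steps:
$t{\left(P \right)} = \frac{-4 + P}{-1 + P}$
$z{\left(m,F \right)} = - \frac{12 m}{731} - \frac{4 F}{731}$ ($z{\left(m,F \right)} = \frac{m + \left(\left(m + F\right) + m\right)}{\frac{-4 + 5}{-1 + 5} - 183} = \frac{m + \left(\left(F + m\right) + m\right)}{\frac{1}{4} \cdot 1 - 183} = \frac{m + \left(F + 2 m\right)}{\frac{1}{4} \cdot 1 - 183} = \frac{F + 3 m}{\frac{1}{4} - 183} = \frac{F + 3 m}{- \frac{731}{4}} = \left(F + 3 m\right) \left(- \frac{4}{731}\right) = - \frac{12 m}{731} - \frac{4 F}{731}$)
$\left(135 - -1122\right) - z{\left(-479,-55 \right)} = \left(135 - -1122\right) - \left(\left(- \frac{12}{731}\right) \left(-479\right) - - \frac{220}{731}\right) = \left(135 + 1122\right) - \left(\frac{5748}{731} + \frac{220}{731}\right) = 1257 - \frac{5968}{731} = \frac{912899}{731}$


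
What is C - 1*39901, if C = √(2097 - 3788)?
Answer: -39901 + I*√1691 ≈ -39901.0 + 41.122*I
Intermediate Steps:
C = I*√1691 (C = √(-1691) = I*√1691 ≈ 41.122*I)
C - 1*39901 = I*√1691 - 1*39901 = I*√1691 - 39901 = -39901 + I*√1691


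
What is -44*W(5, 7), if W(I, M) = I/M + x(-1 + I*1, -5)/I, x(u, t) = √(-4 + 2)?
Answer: -220/7 - 44*I*√2/5 ≈ -31.429 - 12.445*I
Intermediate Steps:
x(u, t) = I*√2 (x(u, t) = √(-2) = I*√2)
W(I, M) = I/M + I*√2/I (W(I, M) = I/M + (I*√2)/I = I/M + I*√2/I)
-44*W(5, 7) = -44*(5/7 + I*√2/5) = -220/7 - 44*I*√2/5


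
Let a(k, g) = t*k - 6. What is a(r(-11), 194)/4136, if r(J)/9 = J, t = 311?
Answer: -30795/4136 ≈ -7.4456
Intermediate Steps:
r(J) = 9*J
a(k, g) = -6 + 311*k (a(k, g) = 311*k - 6 = -6 + 311*k)
a(r(-11), 194)/4136 = (-6 + 311*(9*(-11)))/4136 = (-6 + 311*(-99))*(1/4136) = (-6 - 30789)*(1/4136) = -30795*1/4136 = -30795/4136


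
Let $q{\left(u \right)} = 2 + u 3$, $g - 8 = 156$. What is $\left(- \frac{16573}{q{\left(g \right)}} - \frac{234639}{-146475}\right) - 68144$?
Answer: $- \frac{17681431771}{259350} \approx -68176.0$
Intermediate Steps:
$g = 164$ ($g = 8 + 156 = 164$)
$q{\left(u \right)} = 2 + 3 u$
$\left(- \frac{16573}{q{\left(g \right)}} - \frac{234639}{-146475}\right) - 68144 = \left(- \frac{16573}{2 + 3 \cdot 164} - \frac{234639}{-146475}\right) - 68144 = \left(- \frac{16573}{2 + 492} - - \frac{841}{525}\right) - 68144 = \left(- \frac{16573}{494} + \frac{841}{525}\right) - 68144 = - \frac{8285371}{259350} - 68144 = - \frac{17681431771}{259350}$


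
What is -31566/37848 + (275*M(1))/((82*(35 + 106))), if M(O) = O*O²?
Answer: -29546491/36466548 ≈ -0.81024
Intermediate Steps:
M(O) = O³
-31566/37848 + (275*M(1))/((82*(35 + 106))) = -31566/37848 + (275*1³)/((82*(35 + 106))) = -31566*1/37848 + (275*1)/((82*141)) = -5261/6308 + 275/11562 = -29546491/36466548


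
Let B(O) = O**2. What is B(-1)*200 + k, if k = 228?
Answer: 428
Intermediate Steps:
B(-1)*200 + k = (-1)**2*200 + 228 = 1*200 + 228 = 200 + 228 = 428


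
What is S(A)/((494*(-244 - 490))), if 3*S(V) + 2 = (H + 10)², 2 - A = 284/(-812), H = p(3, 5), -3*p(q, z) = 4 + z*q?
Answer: -103/9790092 ≈ -1.0521e-5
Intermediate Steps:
p(q, z) = -4/3 - q*z/3 (p(q, z) = -(4 + z*q)/3 = -(4 + q*z)/3 = -4/3 - q*z/3)
H = -19/3 (H = -4/3 - ⅓*3*5 = -4/3 - 5 = -19/3 ≈ -6.3333)
A = 477/203 (A = 2 - 284/(-812) = 2 - 284*(-1)/812 = 2 - 1*(-71/203) = 2 + 71/203 = 477/203 ≈ 2.3498)
S(V) = 103/27 (S(V) = -⅔ + (-19/3 + 10)²/3 = -⅔ + (11/3)²/3 = -⅔ + (⅓)*(121/9) = -⅔ + 121/27 = 103/27)
S(A)/((494*(-244 - 490))) = 103/(27*((494*(-244 - 490)))) = 103/(27*((494*(-734)))) = (103/27)/(-362596) = (103/27)*(-1/362596) = -103/9790092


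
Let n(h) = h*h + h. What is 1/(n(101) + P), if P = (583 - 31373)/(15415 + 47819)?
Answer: 31617/325702939 ≈ 9.7073e-5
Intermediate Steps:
n(h) = h + h² (n(h) = h² + h = h + h²)
P = -15395/31617 (P = -30790/63234 = -30790*1/63234 = -15395/31617 ≈ -0.48692)
1/(n(101) + P) = 1/(101*(1 + 101) - 15395/31617) = 1/(101*102 - 15395/31617) = 1/(10302 - 15395/31617) = 1/(325702939/31617) = 31617/325702939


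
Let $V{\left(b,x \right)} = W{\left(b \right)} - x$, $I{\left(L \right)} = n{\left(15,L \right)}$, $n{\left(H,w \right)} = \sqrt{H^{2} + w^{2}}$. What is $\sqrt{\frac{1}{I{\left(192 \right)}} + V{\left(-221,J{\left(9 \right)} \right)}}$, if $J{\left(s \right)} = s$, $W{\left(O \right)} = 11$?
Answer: $\frac{\sqrt{305687538 + 12363 \sqrt{4121}}}{12363} \approx 1.416$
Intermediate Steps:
$I{\left(L \right)} = \sqrt{225 + L^{2}}$ ($I{\left(L \right)} = \sqrt{15^{2} + L^{2}} = \sqrt{225 + L^{2}}$)
$V{\left(b,x \right)} = 11 - x$
$\sqrt{\frac{1}{I{\left(192 \right)}} + V{\left(-221,J{\left(9 \right)} \right)}} = \sqrt{\frac{1}{\sqrt{225 + 192^{2}}} + \left(11 - 9\right)} = \sqrt{\frac{1}{\sqrt{225 + 36864}} + \left(11 - 9\right)} = \sqrt{\frac{1}{\sqrt{37089}} + 2} = \sqrt{\frac{1}{3 \sqrt{4121}} + 2} = \sqrt{\frac{\sqrt{4121}}{12363} + 2} = \sqrt{2 + \frac{\sqrt{4121}}{12363}}$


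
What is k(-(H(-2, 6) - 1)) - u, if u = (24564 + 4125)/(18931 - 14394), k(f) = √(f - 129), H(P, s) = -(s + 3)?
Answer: -28689/4537 + I*√119 ≈ -6.3233 + 10.909*I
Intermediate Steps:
H(P, s) = -3 - s (H(P, s) = -(3 + s) = -3 - s)
k(f) = √(-129 + f)
u = 28689/4537 ≈ 6.3233
k(-(H(-2, 6) - 1)) - u = √(-129 - ((-3 - 1*6) - 1)) - 1*28689/4537 = √(-129 - ((-3 - 6) - 1)) - 28689/4537 = √(-129 - (-9 - 1)) - 28689/4537 = √(-129 - 1*(-10)) - 28689/4537 = √(-129 + 10) - 28689/4537 = √(-119) - 28689/4537 = I*√119 - 28689/4537 = -28689/4537 + I*√119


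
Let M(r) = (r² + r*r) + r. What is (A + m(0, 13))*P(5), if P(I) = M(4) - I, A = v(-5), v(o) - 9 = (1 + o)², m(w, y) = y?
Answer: 1178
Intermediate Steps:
v(o) = 9 + (1 + o)²
M(r) = r + 2*r² (M(r) = (r² + r²) + r = 2*r² + r = r + 2*r²)
A = 25 (A = 9 + (1 - 5)² = 9 + (-4)² = 9 + 16 = 25)
P(I) = 36 - I (P(I) = 4*(1 + 2*4) - I = 4*(1 + 8) - I = 4*9 - I = 36 - I)
(A + m(0, 13))*P(5) = (25 + 13)*(36 - 1*5) = 38*(36 - 5) = 38*31 = 1178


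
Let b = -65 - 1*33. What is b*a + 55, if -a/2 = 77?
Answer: 15147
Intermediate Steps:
a = -154 (a = -2*77 = -154)
b = -98 (b = -65 - 33 = -98)
b*a + 55 = -98*(-154) + 55 = 15092 + 55 = 15147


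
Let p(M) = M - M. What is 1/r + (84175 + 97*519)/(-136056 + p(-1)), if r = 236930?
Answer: -7967803421/8058937020 ≈ -0.98869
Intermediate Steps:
p(M) = 0
1/r + (84175 + 97*519)/(-136056 + p(-1)) = 1/236930 + (84175 + 97*519)/(-136056 + 0) = 1/236930 + (84175 + 50343)/(-136056) = 1/236930 + 134518*(-1/136056) = 1/236930 - 67259/68028 = -7967803421/8058937020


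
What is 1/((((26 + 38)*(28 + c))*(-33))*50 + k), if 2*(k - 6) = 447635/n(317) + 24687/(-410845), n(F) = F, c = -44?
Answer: 130237865/220142628519088 ≈ 5.9161e-7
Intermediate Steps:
k = 92731815088/130237865 (k = 6 + (447635/317 + 24687/(-410845))/2 = 6 + (447635*(1/317) + 24687*(-1/410845))/2 = 6 + (447635/317 - 24687/410845)/2 = 6 + (1/2)*(183900775796/130237865) = 6 + 91950387898/130237865 = 92731815088/130237865 ≈ 712.02)
1/((((26 + 38)*(28 + c))*(-33))*50 + k) = 1/((((26 + 38)*(28 - 44))*(-33))*50 + 92731815088/130237865) = 1/(((64*(-16))*(-33))*50 + 92731815088/130237865) = 1/(-1024*(-33)*50 + 92731815088/130237865) = 1/(33792*50 + 92731815088/130237865) = 1/(1689600 + 92731815088/130237865) = 1/(220142628519088/130237865) = 130237865/220142628519088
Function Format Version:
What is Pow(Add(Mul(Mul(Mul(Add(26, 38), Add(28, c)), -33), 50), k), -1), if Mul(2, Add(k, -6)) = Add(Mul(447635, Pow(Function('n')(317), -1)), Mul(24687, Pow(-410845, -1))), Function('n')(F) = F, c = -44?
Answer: Rational(130237865, 220142628519088) ≈ 5.9161e-7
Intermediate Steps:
k = Rational(92731815088, 130237865) (k = Add(6, Mul(Rational(1, 2), Add(Mul(447635, Pow(317, -1)), Mul(24687, Pow(-410845, -1))))) = Add(6, Mul(Rational(1, 2), Add(Mul(447635, Rational(1, 317)), Mul(24687, Rational(-1, 410845))))) = Add(6, Mul(Rational(1, 2), Add(Rational(447635, 317), Rational(-24687, 410845)))) = Add(6, Mul(Rational(1, 2), Rational(183900775796, 130237865))) = Add(6, Rational(91950387898, 130237865)) = Rational(92731815088, 130237865) ≈ 712.02)
Pow(Add(Mul(Mul(Mul(Add(26, 38), Add(28, c)), -33), 50), k), -1) = Pow(Add(Mul(Mul(Mul(Add(26, 38), Add(28, -44)), -33), 50), Rational(92731815088, 130237865)), -1) = Pow(Add(Mul(Mul(Mul(64, -16), -33), 50), Rational(92731815088, 130237865)), -1) = Pow(Add(Mul(Mul(-1024, -33), 50), Rational(92731815088, 130237865)), -1) = Pow(Add(Mul(33792, 50), Rational(92731815088, 130237865)), -1) = Pow(Add(1689600, Rational(92731815088, 130237865)), -1) = Pow(Rational(220142628519088, 130237865), -1) = Rational(130237865, 220142628519088)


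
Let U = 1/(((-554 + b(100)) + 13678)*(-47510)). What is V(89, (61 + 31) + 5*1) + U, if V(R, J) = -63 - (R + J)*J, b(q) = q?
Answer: -11374868905201/628272240 ≈ -18105.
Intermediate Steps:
V(R, J) = -63 - J*(J + R) (V(R, J) = -63 - (J + R)*J = -63 - J*(J + R))
U = -1/628272240 (U = 1/(((-554 + 100) + 13678)*(-47510)) = -1/47510/(-454 + 13678) = -1/47510/13224 = (1/13224)*(-1/47510) = -1/628272240 ≈ -1.5917e-9)
V(89, (61 + 31) + 5*1) + U = (-63 - ((61 + 31) + 5*1)² - 1*((61 + 31) + 5*1)*89) - 1/628272240 = (-63 - (92 + 5)² - 1*(92 + 5)*89) - 1/628272240 = (-63 - 1*97² - 1*97*89) - 1/628272240 = (-63 - 1*9409 - 8633) - 1/628272240 = (-63 - 9409 - 8633) - 1/628272240 = -18105 - 1/628272240 = -11374868905201/628272240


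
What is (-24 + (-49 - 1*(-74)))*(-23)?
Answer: -23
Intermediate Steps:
(-24 + (-49 - 1*(-74)))*(-23) = (-24 + (-49 + 74))*(-23) = (-24 + 25)*(-23) = 1*(-23) = -23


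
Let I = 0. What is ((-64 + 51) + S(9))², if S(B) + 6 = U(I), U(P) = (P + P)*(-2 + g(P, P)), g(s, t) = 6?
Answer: 361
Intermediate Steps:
U(P) = 8*P (U(P) = (P + P)*(-2 + 6) = (2*P)*4 = 8*P)
S(B) = -6 (S(B) = -6 + 8*0 = -6 + 0 = -6)
((-64 + 51) + S(9))² = ((-64 + 51) - 6)² = (-13 - 6)² = (-19)² = 361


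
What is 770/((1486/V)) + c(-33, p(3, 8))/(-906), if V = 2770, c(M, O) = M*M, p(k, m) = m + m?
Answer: 321798191/224386 ≈ 1434.1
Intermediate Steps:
p(k, m) = 2*m
c(M, O) = M**2
770/((1486/V)) + c(-33, p(3, 8))/(-906) = 770/((1486/2770)) + (-33)**2/(-906) = 770/((1486*(1/2770))) + 1089*(-1/906) = 770/(743/1385) - 363/302 = 770*(1385/743) - 363/302 = 1066450/743 - 363/302 = 321798191/224386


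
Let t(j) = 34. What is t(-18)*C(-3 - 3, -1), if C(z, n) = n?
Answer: -34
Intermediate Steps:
t(-18)*C(-3 - 3, -1) = 34*(-1) = -34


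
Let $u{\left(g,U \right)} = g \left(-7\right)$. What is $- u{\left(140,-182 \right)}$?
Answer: $980$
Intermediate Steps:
$u{\left(g,U \right)} = - 7 g$
$- u{\left(140,-182 \right)} = - \left(-7\right) 140 = \left(-1\right) \left(-980\right) = 980$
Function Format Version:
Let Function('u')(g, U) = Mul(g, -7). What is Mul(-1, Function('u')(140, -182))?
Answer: 980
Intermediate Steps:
Function('u')(g, U) = Mul(-7, g)
Mul(-1, Function('u')(140, -182)) = Mul(-1, Mul(-7, 140)) = Mul(-1, -980) = 980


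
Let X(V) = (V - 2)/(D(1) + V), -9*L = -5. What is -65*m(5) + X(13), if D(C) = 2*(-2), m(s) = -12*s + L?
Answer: 34786/9 ≈ 3865.1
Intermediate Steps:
L = 5/9 (L = -⅑*(-5) = 5/9 ≈ 0.55556)
m(s) = 5/9 - 12*s (m(s) = -12*s + 5/9 = 5/9 - 12*s)
D(C) = -4
X(V) = (-2 + V)/(-4 + V) (X(V) = (V - 2)/(-4 + V) = (-2 + V)/(-4 + V))
-65*m(5) + X(13) = -65*(5/9 - 12*5) + (-2 + 13)/(-4 + 13) = -65*(5/9 - 60) + 11/9 = -65*(-535/9) + (⅑)*11 = 34775/9 + 11/9 = 34786/9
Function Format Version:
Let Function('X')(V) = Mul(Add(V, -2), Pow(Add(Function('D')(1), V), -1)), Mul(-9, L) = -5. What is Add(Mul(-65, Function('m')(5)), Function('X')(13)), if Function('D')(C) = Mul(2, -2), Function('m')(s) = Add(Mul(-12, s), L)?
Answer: Rational(34786, 9) ≈ 3865.1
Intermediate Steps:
L = Rational(5, 9) (L = Mul(Rational(-1, 9), -5) = Rational(5, 9) ≈ 0.55556)
Function('m')(s) = Add(Rational(5, 9), Mul(-12, s)) (Function('m')(s) = Add(Mul(-12, s), Rational(5, 9)) = Add(Rational(5, 9), Mul(-12, s)))
Function('D')(C) = -4
Function('X')(V) = Mul(Pow(Add(-4, V), -1), Add(-2, V)) (Function('X')(V) = Mul(Add(V, -2), Pow(Add(-4, V), -1)) = Mul(Add(-2, V), Pow(Add(-4, V), -1)) = Mul(Pow(Add(-4, V), -1), Add(-2, V)))
Add(Mul(-65, Function('m')(5)), Function('X')(13)) = Add(Mul(-65, Add(Rational(5, 9), Mul(-12, 5))), Mul(Pow(Add(-4, 13), -1), Add(-2, 13))) = Add(Mul(-65, Add(Rational(5, 9), -60)), Mul(Pow(9, -1), 11)) = Add(Mul(-65, Rational(-535, 9)), Mul(Rational(1, 9), 11)) = Add(Rational(34775, 9), Rational(11, 9)) = Rational(34786, 9)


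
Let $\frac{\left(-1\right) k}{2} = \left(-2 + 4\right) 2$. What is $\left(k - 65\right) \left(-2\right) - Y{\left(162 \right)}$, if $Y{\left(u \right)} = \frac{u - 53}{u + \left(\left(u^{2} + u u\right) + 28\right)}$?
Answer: $\frac{7690879}{52678} \approx 146.0$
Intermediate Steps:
$k = -8$ ($k = - 2 \left(-2 + 4\right) 2 = - 2 \cdot 2 \cdot 2 = \left(-2\right) 4 = -8$)
$Y{\left(u \right)} = \frac{-53 + u}{28 + u + 2 u^{2}}$ ($Y{\left(u \right)} = \frac{-53 + u}{u + \left(\left(u^{2} + u^{2}\right) + 28\right)} = \frac{-53 + u}{u + \left(2 u^{2} + 28\right)} = \frac{-53 + u}{u + \left(28 + 2 u^{2}\right)} = \frac{-53 + u}{28 + u + 2 u^{2}}$)
$\left(k - 65\right) \left(-2\right) - Y{\left(162 \right)} = \left(-8 - 65\right) \left(-2\right) - \frac{-53 + 162}{28 + 162 + 2 \cdot 162^{2}} = \left(-73\right) \left(-2\right) - \frac{1}{28 + 162 + 2 \cdot 26244} \cdot 109 = 146 - \frac{1}{28 + 162 + 52488} \cdot 109 = 146 - \frac{1}{52678} \cdot 109 = 146 - \frac{109}{52678} = \frac{7690879}{52678}$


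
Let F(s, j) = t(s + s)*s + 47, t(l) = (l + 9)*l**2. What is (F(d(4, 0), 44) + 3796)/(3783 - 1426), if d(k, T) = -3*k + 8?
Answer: 3587/2357 ≈ 1.5219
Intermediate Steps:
d(k, T) = 8 - 3*k
t(l) = l**2*(9 + l) (t(l) = (9 + l)*l**2 = l**2*(9 + l))
F(s, j) = 47 + 4*s**3*(9 + 2*s) (F(s, j) = ((s + s)**2*(9 + (s + s)))*s + 47 = ((2*s)**2*(9 + 2*s))*s + 47 = ((4*s**2)*(9 + 2*s))*s + 47 = (4*s**2*(9 + 2*s))*s + 47 = 4*s**3*(9 + 2*s) + 47 = 47 + 4*s**3*(9 + 2*s))
(F(d(4, 0), 44) + 3796)/(3783 - 1426) = ((47 + (8 - 3*4)**3*(36 + 8*(8 - 3*4))) + 3796)/(3783 - 1426) = ((47 + (8 - 12)**3*(36 + 8*(8 - 12))) + 3796)/2357 = ((47 + (-4)**3*(36 + 8*(-4))) + 3796)*(1/2357) = ((47 - 64*(36 - 32)) + 3796)*(1/2357) = ((47 - 64*4) + 3796)*(1/2357) = ((47 - 256) + 3796)*(1/2357) = (-209 + 3796)*(1/2357) = 3587*(1/2357) = 3587/2357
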